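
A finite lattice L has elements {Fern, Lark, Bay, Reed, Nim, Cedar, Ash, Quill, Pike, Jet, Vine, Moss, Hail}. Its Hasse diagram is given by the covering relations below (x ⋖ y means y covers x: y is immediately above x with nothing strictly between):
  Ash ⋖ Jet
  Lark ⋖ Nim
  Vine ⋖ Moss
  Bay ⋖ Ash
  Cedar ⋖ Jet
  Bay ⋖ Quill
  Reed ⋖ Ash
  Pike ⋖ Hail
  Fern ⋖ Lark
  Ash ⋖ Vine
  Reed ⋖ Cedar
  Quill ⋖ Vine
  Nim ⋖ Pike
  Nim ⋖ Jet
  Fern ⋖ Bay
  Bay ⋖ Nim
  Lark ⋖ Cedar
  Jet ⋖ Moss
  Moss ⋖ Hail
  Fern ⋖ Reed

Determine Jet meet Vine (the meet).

Common lower bounds of {Jet, Vine}: Ash, Bay, Fern, Reed.
The greatest among these is Ash.

Ash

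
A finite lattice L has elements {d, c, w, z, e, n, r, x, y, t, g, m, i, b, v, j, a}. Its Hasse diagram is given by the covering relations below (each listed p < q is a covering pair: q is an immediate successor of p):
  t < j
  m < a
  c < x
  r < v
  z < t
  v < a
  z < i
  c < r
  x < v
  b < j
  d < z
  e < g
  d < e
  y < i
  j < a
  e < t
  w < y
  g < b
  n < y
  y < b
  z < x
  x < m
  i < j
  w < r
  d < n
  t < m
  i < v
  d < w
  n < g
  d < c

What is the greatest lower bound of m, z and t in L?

z

Common lower bounds of {m, z, t}: d, z.
The greatest among these is z.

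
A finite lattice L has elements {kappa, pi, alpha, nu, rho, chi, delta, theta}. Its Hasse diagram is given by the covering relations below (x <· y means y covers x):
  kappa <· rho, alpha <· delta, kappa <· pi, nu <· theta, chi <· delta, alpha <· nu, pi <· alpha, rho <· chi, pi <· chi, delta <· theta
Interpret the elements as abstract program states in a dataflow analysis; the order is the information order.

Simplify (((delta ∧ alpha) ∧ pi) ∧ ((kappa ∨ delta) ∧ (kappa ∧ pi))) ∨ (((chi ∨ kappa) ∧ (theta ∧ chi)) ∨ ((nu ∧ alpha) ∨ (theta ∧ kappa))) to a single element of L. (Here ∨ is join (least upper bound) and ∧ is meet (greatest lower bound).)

delta ∧ alpha = alpha
alpha ∧ pi = pi
kappa ∨ delta = delta
kappa ∧ pi = kappa
delta ∧ kappa = kappa
pi ∧ kappa = kappa
chi ∨ kappa = chi
theta ∧ chi = chi
chi ∧ chi = chi
nu ∧ alpha = alpha
theta ∧ kappa = kappa
alpha ∨ kappa = alpha
chi ∨ alpha = delta
kappa ∨ delta = delta

delta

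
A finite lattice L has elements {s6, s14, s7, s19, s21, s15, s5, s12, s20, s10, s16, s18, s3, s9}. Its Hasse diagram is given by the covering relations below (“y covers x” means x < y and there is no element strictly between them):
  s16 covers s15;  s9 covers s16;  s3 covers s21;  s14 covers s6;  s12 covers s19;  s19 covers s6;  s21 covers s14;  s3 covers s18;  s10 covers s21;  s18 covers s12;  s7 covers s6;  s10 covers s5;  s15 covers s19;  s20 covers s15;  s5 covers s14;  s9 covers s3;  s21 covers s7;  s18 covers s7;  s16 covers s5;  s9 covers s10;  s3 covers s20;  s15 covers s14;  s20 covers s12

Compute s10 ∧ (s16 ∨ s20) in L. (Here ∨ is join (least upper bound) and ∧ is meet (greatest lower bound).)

s16 ∨ s20 = s9
s10 ∧ s9 = s10

s10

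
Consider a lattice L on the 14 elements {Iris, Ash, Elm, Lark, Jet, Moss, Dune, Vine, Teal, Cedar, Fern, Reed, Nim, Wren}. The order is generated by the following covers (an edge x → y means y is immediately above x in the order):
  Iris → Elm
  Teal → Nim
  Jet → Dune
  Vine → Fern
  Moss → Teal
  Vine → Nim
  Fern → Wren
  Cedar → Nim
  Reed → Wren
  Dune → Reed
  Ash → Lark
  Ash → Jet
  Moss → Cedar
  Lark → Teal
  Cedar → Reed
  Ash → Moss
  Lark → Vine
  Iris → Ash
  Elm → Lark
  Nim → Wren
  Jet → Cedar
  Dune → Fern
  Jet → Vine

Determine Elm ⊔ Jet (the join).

Vine

Common upper bounds of {Elm, Jet}: Fern, Nim, Vine, Wren.
The least among these is Vine.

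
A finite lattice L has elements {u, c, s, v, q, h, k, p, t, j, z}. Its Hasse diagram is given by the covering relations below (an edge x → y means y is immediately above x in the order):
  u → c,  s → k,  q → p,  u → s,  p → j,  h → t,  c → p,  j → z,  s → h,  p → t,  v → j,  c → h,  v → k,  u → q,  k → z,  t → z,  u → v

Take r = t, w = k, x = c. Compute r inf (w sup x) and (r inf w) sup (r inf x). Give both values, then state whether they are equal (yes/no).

t; h; no

w sup x = z, so r inf (w sup x) = t inf z = t.
r inf w = s and r inf x = c, so (r inf w) sup (r inf x) = s sup c = h.
Equal: no.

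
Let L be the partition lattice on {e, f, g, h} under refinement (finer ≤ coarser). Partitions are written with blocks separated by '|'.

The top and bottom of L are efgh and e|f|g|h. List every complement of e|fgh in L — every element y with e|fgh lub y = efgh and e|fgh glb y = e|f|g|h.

ef|g|h, eg|f|h, eh|f|g

Need y with e|fgh ∨ y = efgh and e|fgh ∧ y = e|f|g|h.
Checking each element gives: ef|g|h, eg|f|h, eh|f|g.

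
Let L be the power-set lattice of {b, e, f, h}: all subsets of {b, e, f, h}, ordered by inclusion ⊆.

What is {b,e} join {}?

Under ⊆, join is union: {b,e} ∪ {} = {b,e}.

{b,e}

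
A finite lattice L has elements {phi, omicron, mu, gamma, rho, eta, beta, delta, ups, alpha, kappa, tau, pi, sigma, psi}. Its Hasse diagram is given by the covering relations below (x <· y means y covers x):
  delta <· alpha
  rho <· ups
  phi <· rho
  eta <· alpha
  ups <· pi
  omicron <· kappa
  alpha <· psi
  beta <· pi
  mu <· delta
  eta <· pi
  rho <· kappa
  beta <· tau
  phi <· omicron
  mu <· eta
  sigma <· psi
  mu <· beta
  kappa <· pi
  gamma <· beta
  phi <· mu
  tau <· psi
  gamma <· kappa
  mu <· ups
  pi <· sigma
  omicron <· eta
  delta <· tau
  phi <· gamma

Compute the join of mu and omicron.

Common upper bounds of {mu, omicron}: alpha, eta, pi, psi, sigma.
The least among these is eta.

eta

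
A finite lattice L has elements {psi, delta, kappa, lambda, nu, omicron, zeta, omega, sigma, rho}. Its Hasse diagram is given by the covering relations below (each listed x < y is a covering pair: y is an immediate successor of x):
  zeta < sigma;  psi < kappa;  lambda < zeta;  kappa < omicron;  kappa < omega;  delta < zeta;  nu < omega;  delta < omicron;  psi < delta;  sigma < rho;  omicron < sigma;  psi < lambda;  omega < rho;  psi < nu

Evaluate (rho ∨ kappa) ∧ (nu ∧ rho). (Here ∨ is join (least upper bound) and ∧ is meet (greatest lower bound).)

rho ∨ kappa = rho
nu ∧ rho = nu
rho ∧ nu = nu

nu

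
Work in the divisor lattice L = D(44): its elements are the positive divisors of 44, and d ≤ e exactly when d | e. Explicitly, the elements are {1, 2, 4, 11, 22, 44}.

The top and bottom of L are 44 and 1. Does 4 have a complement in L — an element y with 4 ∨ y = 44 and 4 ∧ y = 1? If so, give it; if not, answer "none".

Need y with 4 ∨ y = 44 and 4 ∧ y = 1.
Checking each element gives: 11.

11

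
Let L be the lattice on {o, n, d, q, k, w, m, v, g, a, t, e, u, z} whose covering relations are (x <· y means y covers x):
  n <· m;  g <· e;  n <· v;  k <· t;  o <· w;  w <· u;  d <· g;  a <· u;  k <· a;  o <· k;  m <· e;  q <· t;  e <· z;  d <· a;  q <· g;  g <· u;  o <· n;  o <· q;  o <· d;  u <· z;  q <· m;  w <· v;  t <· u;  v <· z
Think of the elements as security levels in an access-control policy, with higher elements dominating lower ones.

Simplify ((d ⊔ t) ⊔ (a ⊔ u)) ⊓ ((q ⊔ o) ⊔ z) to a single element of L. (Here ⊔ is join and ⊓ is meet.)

d ∨ t = u
a ∨ u = u
u ∨ u = u
q ∨ o = q
q ∨ z = z
u ∧ z = u

u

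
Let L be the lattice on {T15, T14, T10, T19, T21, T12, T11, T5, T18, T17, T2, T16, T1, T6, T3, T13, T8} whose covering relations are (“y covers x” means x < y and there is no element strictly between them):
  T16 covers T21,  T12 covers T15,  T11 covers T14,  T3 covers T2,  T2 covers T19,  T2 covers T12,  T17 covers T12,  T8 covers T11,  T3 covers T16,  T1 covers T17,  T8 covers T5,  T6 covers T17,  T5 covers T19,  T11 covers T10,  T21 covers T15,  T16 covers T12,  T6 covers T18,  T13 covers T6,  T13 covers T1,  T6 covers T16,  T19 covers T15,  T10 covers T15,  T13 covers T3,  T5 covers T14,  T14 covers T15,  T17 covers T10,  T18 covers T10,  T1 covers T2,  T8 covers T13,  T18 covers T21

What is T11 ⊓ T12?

T15

Common lower bounds of {T11, T12}: T15.
The greatest among these is T15.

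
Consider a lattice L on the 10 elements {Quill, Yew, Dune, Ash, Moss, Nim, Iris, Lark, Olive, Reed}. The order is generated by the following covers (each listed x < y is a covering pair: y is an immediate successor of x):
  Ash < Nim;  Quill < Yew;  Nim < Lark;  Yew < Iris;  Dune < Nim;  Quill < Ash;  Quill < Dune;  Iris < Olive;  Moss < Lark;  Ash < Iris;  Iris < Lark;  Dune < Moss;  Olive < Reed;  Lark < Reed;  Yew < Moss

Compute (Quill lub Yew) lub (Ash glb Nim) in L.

Quill ∨ Yew = Yew
Ash ∧ Nim = Ash
Yew ∨ Ash = Iris

Iris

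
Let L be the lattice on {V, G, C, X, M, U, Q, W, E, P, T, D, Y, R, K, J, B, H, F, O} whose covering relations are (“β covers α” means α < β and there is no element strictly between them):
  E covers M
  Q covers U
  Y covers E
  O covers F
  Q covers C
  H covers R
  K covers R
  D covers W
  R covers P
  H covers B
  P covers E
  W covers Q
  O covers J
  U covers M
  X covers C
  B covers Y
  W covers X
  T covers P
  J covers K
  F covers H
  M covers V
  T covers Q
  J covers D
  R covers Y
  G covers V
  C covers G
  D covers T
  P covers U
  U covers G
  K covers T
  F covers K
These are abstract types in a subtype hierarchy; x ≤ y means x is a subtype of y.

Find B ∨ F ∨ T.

F

Common upper bounds of {B, F, T}: F, O.
The least among these is F.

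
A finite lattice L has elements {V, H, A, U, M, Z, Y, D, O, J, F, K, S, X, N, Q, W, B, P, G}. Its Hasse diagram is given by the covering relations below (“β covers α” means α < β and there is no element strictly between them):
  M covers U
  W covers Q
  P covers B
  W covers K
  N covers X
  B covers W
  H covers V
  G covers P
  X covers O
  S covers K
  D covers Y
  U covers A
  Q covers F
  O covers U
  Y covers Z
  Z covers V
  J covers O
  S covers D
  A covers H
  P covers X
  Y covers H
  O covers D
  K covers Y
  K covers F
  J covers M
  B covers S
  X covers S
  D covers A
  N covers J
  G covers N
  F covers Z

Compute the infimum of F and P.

Common lower bounds of {F, P}: F, V, Z.
The greatest among these is F.

F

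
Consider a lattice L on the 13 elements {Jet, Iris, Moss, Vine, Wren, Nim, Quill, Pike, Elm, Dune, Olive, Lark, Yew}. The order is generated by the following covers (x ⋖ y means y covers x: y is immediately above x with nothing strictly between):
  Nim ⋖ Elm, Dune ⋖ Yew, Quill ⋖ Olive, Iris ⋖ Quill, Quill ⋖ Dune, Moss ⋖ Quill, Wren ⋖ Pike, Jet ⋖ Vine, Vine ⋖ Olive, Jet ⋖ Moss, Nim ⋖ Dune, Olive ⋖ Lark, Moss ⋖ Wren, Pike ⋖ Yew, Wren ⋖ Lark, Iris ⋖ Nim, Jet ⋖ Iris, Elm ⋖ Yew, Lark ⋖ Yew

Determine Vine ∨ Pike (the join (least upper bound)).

Yew

Common upper bounds of {Vine, Pike}: Yew.
The least among these is Yew.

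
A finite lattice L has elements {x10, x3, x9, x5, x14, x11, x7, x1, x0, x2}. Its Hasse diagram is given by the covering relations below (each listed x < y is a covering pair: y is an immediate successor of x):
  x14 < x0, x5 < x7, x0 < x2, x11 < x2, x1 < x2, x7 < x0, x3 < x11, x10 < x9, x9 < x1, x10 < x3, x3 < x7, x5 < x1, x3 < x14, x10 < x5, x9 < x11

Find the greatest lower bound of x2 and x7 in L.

Common lower bounds of {x2, x7}: x10, x3, x5, x7.
The greatest among these is x7.

x7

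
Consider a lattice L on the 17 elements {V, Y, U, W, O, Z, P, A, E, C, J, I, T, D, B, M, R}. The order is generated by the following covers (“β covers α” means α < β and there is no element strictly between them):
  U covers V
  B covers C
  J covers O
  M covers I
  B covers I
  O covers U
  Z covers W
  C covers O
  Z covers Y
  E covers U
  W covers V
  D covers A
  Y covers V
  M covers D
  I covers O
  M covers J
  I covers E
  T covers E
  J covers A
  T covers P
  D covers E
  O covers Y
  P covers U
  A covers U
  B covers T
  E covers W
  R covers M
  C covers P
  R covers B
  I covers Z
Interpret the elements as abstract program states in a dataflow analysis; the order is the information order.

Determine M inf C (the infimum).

Common lower bounds of {M, C}: O, U, V, Y.
The greatest among these is O.

O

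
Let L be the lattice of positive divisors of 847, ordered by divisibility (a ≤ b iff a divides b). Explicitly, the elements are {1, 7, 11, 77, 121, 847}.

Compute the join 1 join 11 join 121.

In the divisibility order, the join is the least common multiple: lcm(1, 11, 121) = 121.

121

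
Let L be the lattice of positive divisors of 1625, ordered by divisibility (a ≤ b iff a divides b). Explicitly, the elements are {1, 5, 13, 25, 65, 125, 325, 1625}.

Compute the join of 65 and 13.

65

Common upper bounds of {65, 13}: 1625, 325, 65.
The least among these is 65.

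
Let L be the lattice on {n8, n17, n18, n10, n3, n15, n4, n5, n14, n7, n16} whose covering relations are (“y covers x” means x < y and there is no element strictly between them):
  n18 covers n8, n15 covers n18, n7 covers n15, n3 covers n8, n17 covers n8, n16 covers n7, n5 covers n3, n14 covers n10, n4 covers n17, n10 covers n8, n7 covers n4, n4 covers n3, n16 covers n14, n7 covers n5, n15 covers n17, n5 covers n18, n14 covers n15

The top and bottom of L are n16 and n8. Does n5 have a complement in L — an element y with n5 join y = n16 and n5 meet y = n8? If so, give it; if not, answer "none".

n10

Need y with n5 ∨ y = n16 and n5 ∧ y = n8.
Checking each element gives: n10.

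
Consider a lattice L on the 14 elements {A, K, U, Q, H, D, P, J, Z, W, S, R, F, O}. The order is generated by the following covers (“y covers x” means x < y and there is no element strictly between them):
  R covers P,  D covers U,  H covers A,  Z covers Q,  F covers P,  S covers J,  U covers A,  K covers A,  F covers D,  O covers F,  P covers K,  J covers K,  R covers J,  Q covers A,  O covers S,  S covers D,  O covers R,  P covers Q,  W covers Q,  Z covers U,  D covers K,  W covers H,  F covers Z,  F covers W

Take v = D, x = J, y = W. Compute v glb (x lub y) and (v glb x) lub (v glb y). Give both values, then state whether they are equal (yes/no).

D; K; no

x lub y = O, so v glb (x lub y) = D glb O = D.
v glb x = K and v glb y = A, so (v glb x) lub (v glb y) = K lub A = K.
Equal: no.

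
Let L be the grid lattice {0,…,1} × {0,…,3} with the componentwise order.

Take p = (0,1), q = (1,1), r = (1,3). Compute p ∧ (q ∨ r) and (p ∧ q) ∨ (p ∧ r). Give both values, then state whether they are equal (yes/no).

(0,1); (0,1); yes

q ∨ r = (1,3), so p ∧ (q ∨ r) = (0,1) ∧ (1,3) = (0,1).
p ∧ q = (0,1) and p ∧ r = (0,1), so (p ∧ q) ∨ (p ∧ r) = (0,1) ∨ (0,1) = (0,1).
Equal: yes.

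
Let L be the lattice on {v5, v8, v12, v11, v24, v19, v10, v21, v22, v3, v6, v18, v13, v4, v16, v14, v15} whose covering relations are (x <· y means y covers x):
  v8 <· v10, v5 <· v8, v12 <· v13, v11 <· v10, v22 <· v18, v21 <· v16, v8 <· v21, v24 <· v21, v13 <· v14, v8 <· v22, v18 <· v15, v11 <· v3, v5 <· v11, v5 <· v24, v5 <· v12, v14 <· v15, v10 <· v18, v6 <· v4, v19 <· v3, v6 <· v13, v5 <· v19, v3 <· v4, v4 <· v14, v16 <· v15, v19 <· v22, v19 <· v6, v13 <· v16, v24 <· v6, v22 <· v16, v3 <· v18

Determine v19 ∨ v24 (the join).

v6

Common upper bounds of {v19, v24}: v13, v14, v15, v16, v4, v6.
The least among these is v6.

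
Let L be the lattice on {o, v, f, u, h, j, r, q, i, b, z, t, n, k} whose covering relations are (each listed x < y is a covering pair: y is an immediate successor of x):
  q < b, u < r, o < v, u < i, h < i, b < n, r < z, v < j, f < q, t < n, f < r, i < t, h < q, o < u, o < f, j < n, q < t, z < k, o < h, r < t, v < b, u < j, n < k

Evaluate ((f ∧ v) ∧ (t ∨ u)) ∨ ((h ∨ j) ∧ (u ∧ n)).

f ∧ v = o
t ∨ u = t
o ∧ t = o
h ∨ j = n
u ∧ n = u
n ∧ u = u
o ∨ u = u

u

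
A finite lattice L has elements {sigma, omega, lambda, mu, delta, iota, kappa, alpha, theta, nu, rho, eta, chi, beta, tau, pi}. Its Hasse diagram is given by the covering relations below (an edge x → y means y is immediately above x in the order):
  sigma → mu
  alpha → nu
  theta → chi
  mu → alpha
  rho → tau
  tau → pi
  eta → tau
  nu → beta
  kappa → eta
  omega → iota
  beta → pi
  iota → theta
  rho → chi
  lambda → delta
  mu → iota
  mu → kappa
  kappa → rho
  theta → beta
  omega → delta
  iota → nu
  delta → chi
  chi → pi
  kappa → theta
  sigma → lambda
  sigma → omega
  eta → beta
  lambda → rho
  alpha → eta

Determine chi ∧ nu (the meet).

Common lower bounds of {chi, nu}: iota, mu, omega, sigma.
The greatest among these is iota.

iota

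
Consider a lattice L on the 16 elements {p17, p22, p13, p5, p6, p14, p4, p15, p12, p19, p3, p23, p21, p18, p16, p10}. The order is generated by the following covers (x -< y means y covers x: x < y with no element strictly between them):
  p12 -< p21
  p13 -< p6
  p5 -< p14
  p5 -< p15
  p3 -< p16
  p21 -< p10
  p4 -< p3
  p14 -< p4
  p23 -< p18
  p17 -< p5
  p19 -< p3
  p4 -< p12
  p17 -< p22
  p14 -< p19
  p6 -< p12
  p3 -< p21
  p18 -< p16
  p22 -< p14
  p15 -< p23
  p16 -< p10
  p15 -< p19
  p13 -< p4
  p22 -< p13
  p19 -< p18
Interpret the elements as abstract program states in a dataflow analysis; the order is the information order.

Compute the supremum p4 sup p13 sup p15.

Common upper bounds of {p4, p13, p15}: p10, p16, p21, p3.
The least among these is p3.

p3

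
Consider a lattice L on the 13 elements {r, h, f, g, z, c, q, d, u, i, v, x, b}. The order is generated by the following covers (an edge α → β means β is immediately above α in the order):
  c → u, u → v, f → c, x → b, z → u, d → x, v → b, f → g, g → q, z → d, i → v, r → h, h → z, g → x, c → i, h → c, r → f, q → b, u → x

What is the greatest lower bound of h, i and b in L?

Common lower bounds of {h, i, b}: h, r.
The greatest among these is h.

h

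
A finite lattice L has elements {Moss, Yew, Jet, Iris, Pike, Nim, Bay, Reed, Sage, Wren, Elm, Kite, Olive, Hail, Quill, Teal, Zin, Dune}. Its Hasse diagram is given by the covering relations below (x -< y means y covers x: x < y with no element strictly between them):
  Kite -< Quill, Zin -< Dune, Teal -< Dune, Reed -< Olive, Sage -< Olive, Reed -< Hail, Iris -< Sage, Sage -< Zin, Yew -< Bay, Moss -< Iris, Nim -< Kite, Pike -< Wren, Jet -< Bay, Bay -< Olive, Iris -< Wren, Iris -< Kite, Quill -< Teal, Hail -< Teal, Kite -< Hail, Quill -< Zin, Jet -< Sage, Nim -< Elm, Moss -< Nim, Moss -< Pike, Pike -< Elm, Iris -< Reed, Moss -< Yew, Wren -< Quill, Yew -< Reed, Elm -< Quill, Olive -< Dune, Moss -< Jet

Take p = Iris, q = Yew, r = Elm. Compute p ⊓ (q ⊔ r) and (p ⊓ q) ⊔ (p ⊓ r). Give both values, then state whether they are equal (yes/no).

Iris; Moss; no

q ⊔ r = Teal, so p ⊓ (q ⊔ r) = Iris ⊓ Teal = Iris.
p ⊓ q = Moss and p ⊓ r = Moss, so (p ⊓ q) ⊔ (p ⊓ r) = Moss ⊔ Moss = Moss.
Equal: no.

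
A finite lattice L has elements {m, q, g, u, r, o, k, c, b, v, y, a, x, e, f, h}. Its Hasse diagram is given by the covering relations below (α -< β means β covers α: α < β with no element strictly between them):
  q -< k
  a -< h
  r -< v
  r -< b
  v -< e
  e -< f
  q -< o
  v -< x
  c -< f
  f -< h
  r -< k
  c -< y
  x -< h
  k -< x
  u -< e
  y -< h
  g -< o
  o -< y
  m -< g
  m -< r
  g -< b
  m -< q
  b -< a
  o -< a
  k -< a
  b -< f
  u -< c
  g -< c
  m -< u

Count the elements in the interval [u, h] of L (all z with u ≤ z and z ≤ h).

6

The interval [u, h] = {c, e, f, h, u, y}, which has 6 elements.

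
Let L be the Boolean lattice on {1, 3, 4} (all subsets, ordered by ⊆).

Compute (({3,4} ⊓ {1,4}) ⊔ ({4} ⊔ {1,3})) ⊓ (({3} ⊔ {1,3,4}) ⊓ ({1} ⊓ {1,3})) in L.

{1}

{3,4} ∧ {1,4} = {4}
{4} ∨ {1,3} = {1,3,4}
{4} ∨ {1,3,4} = {1,3,4}
{3} ∨ {1,3,4} = {1,3,4}
{1} ∧ {1,3} = {1}
{1,3,4} ∧ {1} = {1}
{1,3,4} ∧ {1} = {1}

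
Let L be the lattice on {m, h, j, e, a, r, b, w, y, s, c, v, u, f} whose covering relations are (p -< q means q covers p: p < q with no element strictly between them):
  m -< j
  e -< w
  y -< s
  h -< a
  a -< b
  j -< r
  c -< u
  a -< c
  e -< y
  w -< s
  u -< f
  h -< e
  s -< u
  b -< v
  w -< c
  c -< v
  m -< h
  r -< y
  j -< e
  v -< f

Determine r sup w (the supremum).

s

Common upper bounds of {r, w}: f, s, u.
The least among these is s.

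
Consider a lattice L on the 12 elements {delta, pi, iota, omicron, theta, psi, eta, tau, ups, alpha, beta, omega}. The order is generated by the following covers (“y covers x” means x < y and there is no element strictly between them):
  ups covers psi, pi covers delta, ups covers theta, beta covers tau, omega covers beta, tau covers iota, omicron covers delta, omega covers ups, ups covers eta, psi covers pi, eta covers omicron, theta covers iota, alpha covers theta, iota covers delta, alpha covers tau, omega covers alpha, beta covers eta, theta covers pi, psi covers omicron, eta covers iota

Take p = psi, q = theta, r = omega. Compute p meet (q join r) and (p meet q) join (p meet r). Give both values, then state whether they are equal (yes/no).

q join r = omega, so p meet (q join r) = psi meet omega = psi.
p meet q = pi and p meet r = psi, so (p meet q) join (p meet r) = pi join psi = psi.
Equal: yes.

psi; psi; yes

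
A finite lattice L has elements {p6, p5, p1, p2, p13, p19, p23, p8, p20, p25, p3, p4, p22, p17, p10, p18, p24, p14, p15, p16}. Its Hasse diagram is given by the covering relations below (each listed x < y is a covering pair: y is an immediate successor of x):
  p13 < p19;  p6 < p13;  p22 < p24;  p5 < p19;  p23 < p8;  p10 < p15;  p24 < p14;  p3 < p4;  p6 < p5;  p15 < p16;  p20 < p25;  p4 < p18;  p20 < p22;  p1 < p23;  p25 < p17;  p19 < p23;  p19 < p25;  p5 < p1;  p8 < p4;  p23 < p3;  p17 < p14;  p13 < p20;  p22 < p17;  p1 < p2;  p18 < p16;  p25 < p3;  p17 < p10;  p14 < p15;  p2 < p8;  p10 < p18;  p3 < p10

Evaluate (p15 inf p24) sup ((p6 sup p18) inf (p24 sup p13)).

p24

p15 ∧ p24 = p24
p6 ∨ p18 = p18
p24 ∨ p13 = p24
p18 ∧ p24 = p22
p24 ∨ p22 = p24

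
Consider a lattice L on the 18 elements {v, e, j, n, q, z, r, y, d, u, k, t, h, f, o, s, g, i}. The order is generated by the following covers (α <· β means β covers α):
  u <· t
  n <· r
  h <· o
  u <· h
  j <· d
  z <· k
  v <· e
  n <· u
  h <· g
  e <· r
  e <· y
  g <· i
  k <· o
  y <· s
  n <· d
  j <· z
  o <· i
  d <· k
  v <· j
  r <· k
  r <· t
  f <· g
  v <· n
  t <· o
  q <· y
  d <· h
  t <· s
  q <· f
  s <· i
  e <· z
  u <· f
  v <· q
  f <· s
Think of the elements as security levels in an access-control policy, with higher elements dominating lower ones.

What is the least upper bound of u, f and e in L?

s

Common upper bounds of {u, f, e}: i, s.
The least among these is s.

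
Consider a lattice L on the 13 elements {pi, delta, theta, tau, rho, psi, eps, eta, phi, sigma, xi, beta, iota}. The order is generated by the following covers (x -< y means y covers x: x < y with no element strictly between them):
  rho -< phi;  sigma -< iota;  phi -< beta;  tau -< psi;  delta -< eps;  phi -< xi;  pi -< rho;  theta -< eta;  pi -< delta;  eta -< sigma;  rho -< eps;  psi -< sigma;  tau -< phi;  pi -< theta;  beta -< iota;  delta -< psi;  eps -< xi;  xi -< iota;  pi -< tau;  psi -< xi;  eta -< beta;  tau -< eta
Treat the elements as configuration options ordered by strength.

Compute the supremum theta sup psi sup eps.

Common upper bounds of {theta, psi, eps}: iota.
The least among these is iota.

iota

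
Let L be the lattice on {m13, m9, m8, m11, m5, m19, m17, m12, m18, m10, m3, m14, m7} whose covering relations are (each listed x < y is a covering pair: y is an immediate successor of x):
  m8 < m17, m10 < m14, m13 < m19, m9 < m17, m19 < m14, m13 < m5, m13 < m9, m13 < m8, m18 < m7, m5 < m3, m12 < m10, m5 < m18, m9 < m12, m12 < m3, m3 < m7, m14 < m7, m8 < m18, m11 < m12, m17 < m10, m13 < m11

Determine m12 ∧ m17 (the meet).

Common lower bounds of {m12, m17}: m13, m9.
The greatest among these is m9.

m9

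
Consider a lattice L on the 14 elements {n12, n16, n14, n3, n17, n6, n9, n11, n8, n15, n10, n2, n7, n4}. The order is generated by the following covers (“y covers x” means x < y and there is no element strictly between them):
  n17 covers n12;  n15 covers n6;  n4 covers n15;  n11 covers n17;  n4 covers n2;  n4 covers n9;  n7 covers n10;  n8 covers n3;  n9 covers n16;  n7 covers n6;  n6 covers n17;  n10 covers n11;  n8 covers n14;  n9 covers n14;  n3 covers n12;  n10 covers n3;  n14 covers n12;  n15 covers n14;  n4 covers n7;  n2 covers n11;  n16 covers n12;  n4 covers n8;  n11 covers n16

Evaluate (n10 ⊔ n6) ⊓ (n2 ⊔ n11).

n11

n10 ∨ n6 = n7
n2 ∨ n11 = n2
n7 ∧ n2 = n11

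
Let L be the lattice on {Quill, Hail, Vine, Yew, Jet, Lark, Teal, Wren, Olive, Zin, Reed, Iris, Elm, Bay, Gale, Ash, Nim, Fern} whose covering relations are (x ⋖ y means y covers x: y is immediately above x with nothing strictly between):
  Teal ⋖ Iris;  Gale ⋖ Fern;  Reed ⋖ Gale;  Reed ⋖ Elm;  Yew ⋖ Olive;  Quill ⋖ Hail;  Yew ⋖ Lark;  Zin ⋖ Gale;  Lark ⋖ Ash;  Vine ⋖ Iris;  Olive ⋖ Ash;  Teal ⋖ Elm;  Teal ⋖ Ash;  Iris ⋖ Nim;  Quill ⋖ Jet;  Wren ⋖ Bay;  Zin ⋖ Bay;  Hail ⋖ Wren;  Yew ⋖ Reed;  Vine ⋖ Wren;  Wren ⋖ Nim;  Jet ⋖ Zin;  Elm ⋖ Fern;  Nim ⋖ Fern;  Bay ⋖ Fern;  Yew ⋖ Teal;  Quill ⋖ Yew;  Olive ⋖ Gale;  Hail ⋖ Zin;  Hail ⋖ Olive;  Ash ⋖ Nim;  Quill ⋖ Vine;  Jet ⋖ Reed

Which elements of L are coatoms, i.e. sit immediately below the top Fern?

Bay, Elm, Gale, Nim

The coatoms are exactly the elements covered by Fern: Bay, Elm, Gale, Nim.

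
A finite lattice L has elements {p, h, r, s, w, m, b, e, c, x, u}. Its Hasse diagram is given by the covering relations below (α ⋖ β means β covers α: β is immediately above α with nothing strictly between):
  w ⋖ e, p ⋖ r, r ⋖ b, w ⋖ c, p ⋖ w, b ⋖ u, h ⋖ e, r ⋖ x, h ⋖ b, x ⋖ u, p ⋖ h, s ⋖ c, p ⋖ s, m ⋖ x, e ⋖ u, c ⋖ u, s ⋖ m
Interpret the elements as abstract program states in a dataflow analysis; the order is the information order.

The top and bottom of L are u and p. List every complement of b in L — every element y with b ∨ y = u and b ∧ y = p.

c, m, s, w

Need y with b ∨ y = u and b ∧ y = p.
Checking each element gives: c, m, s, w.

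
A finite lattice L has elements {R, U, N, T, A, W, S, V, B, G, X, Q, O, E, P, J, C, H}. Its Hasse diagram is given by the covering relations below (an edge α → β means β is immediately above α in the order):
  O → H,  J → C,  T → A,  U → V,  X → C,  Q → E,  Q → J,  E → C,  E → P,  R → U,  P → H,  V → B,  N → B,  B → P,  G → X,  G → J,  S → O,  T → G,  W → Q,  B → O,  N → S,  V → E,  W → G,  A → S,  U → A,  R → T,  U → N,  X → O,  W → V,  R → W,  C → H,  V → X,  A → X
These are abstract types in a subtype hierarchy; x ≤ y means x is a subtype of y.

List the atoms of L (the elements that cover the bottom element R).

T, U, W

The atoms are exactly the elements that cover R: T, U, W.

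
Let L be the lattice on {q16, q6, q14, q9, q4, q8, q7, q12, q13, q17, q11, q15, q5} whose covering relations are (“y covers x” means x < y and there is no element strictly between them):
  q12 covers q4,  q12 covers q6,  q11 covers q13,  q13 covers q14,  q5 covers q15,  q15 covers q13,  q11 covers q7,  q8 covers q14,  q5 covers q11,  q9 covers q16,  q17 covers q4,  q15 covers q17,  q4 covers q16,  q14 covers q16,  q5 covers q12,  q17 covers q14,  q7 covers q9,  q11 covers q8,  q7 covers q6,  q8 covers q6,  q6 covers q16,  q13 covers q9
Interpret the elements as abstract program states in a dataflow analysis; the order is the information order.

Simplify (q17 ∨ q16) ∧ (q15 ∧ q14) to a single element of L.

q14

q17 ∨ q16 = q17
q15 ∧ q14 = q14
q17 ∧ q14 = q14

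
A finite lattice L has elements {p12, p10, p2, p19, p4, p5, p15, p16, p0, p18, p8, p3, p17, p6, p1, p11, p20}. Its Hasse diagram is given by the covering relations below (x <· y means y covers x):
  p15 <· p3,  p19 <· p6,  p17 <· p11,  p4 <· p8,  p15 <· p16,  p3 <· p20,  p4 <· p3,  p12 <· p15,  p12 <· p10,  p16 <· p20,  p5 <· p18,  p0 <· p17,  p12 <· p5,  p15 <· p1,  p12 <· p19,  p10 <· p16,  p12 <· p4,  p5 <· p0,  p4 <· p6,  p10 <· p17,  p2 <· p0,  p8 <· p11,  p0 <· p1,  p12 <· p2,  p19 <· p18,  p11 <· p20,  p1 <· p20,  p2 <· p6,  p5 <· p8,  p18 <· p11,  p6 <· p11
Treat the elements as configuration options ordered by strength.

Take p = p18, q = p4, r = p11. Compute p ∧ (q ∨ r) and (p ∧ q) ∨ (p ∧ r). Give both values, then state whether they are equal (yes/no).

q ∨ r = p11, so p ∧ (q ∨ r) = p18 ∧ p11 = p18.
p ∧ q = p12 and p ∧ r = p18, so (p ∧ q) ∨ (p ∧ r) = p12 ∨ p18 = p18.
Equal: yes.

p18; p18; yes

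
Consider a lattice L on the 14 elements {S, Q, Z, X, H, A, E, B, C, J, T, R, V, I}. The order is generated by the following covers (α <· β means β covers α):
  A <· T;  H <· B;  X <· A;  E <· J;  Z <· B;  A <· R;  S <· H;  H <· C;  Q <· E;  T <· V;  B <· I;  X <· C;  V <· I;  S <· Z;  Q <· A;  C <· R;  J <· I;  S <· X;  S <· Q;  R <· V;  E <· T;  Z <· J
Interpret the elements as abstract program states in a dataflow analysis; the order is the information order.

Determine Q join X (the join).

A

Common upper bounds of {Q, X}: A, I, R, T, V.
The least among these is A.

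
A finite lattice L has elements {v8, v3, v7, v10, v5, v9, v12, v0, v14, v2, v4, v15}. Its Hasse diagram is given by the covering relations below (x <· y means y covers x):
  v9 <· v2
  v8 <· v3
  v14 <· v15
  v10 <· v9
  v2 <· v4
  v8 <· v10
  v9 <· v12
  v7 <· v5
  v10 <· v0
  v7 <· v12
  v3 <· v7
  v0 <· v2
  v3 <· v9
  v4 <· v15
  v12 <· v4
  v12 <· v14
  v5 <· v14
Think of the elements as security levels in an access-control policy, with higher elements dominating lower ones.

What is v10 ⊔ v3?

v9

Common upper bounds of {v10, v3}: v12, v14, v15, v2, v4, v9.
The least among these is v9.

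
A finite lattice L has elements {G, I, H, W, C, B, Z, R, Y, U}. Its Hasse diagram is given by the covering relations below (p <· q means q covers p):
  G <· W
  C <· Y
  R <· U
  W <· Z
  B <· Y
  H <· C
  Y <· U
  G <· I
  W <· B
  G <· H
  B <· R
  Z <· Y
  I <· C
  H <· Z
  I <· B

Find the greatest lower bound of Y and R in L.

Common lower bounds of {Y, R}: B, G, I, W.
The greatest among these is B.

B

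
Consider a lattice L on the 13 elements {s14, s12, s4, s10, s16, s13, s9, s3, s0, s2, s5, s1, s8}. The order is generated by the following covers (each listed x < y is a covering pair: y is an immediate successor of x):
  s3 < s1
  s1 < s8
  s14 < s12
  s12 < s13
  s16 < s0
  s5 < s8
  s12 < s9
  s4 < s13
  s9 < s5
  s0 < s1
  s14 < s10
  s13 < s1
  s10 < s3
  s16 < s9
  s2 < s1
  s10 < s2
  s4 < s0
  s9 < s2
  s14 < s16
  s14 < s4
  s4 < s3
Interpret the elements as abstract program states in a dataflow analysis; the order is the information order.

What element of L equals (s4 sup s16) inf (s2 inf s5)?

s16

s4 ∨ s16 = s0
s2 ∧ s5 = s9
s0 ∧ s9 = s16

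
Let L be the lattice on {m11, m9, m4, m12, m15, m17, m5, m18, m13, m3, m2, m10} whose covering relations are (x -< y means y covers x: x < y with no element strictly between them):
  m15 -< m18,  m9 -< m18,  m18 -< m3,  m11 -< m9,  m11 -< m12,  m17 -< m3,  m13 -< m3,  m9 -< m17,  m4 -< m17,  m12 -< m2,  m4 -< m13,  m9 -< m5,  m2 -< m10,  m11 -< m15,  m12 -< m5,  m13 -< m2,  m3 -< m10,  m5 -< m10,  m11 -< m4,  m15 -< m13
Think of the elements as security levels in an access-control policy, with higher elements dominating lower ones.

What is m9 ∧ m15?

m11

Common lower bounds of {m9, m15}: m11.
The greatest among these is m11.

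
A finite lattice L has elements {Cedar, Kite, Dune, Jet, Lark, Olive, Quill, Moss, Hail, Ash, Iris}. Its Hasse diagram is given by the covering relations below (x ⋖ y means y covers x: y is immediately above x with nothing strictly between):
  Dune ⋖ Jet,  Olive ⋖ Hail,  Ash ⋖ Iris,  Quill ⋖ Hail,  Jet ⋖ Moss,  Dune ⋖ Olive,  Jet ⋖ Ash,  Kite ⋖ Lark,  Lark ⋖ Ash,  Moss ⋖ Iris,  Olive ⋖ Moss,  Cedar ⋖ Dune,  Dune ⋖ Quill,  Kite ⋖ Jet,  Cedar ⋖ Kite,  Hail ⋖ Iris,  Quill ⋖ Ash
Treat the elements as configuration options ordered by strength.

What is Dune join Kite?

Jet

Common upper bounds of {Dune, Kite}: Ash, Iris, Jet, Moss.
The least among these is Jet.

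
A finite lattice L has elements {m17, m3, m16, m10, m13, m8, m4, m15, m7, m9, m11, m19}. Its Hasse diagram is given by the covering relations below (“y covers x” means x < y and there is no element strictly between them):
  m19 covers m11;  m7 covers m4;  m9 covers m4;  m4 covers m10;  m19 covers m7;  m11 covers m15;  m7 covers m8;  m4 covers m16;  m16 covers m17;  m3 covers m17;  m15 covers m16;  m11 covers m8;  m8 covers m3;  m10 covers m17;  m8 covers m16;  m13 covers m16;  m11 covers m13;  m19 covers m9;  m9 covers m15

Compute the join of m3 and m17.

Common upper bounds of {m3, m17}: m11, m19, m3, m7, m8.
The least among these is m3.

m3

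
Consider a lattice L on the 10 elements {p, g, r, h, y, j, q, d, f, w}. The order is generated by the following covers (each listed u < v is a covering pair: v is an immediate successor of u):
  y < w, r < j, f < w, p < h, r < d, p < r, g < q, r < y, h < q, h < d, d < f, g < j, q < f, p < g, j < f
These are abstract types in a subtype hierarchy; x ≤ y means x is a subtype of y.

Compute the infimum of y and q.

Common lower bounds of {y, q}: p.
The greatest among these is p.

p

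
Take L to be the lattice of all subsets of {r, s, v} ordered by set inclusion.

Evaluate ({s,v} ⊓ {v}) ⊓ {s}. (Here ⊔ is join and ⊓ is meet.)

{s,v} ∧ {v} = {v}
{v} ∧ {s} = {}

{}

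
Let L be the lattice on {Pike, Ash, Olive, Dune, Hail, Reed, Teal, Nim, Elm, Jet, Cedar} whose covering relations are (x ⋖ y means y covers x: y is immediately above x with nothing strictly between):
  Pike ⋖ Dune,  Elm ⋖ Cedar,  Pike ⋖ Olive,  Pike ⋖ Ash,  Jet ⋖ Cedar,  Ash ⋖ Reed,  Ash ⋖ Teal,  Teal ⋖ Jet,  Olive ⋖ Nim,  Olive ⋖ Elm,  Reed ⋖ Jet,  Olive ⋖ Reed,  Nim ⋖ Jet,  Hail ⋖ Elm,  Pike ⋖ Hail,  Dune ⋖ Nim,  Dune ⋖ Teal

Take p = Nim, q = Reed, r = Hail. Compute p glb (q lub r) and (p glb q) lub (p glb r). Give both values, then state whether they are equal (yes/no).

Nim; Olive; no

q lub r = Cedar, so p glb (q lub r) = Nim glb Cedar = Nim.
p glb q = Olive and p glb r = Pike, so (p glb q) lub (p glb r) = Olive lub Pike = Olive.
Equal: no.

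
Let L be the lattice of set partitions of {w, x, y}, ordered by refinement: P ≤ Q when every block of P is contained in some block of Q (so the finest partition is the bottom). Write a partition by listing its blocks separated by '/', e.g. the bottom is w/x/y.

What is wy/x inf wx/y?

Common lower bounds of {wy/x, wx/y}: w/x/y.
The greatest among these is w/x/y.

w/x/y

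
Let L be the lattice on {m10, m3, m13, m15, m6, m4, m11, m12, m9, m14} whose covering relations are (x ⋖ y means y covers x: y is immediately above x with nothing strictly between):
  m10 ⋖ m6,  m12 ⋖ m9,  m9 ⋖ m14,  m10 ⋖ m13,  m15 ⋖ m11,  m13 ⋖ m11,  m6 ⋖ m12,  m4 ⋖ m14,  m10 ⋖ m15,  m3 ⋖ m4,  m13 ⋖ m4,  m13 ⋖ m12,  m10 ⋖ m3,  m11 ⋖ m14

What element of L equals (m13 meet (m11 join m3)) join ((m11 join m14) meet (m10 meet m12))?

m13

m11 ∨ m3 = m14
m13 ∧ m14 = m13
m11 ∨ m14 = m14
m10 ∧ m12 = m10
m14 ∧ m10 = m10
m13 ∨ m10 = m13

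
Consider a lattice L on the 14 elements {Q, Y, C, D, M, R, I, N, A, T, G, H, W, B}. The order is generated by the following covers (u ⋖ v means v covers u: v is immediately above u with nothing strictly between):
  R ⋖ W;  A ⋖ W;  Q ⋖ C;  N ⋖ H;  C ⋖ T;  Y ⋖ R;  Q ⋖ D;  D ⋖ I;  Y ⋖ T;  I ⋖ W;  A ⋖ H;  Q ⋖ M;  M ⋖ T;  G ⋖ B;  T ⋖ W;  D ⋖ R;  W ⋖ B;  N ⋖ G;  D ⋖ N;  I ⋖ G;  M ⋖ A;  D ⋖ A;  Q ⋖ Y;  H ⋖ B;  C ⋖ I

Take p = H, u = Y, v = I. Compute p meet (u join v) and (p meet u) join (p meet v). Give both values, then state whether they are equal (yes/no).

u join v = W, so p meet (u join v) = H meet W = A.
p meet u = Q and p meet v = D, so (p meet u) join (p meet v) = Q join D = D.
Equal: no.

A; D; no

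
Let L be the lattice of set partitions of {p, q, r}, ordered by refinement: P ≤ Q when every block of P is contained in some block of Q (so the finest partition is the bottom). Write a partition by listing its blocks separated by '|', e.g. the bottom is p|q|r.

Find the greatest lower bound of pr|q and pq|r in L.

The meet (common refinement) of pr|q and pq|r intersects blocks pairwise, giving p|q|r.

p|q|r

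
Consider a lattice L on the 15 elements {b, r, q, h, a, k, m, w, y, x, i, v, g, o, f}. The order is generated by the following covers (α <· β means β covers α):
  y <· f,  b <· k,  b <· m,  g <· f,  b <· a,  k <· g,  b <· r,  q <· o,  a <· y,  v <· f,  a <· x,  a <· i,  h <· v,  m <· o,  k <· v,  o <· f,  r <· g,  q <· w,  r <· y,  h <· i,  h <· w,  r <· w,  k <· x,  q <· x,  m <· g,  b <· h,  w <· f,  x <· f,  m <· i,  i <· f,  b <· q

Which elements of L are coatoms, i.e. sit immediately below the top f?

The coatoms are exactly the elements covered by f: g, i, o, v, w, x, y.

g, i, o, v, w, x, y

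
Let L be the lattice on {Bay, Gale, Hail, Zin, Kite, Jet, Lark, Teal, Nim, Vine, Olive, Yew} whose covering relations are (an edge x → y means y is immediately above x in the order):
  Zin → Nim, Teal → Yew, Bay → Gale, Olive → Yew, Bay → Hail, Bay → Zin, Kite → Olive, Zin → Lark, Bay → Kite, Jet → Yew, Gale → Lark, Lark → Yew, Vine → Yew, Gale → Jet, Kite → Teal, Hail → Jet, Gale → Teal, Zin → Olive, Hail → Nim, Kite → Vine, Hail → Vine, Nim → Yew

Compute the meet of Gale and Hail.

Bay

Common lower bounds of {Gale, Hail}: Bay.
The greatest among these is Bay.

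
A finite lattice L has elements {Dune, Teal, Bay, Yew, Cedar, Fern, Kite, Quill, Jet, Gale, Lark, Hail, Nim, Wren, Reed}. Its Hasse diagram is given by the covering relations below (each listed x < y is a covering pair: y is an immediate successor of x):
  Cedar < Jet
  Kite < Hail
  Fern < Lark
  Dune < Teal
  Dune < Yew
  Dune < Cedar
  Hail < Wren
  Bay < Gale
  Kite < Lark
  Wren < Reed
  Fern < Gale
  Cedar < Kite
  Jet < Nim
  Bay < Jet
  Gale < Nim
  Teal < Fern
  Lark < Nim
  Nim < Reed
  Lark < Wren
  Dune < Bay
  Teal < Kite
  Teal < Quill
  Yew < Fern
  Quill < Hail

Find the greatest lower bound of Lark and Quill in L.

Common lower bounds of {Lark, Quill}: Dune, Teal.
The greatest among these is Teal.

Teal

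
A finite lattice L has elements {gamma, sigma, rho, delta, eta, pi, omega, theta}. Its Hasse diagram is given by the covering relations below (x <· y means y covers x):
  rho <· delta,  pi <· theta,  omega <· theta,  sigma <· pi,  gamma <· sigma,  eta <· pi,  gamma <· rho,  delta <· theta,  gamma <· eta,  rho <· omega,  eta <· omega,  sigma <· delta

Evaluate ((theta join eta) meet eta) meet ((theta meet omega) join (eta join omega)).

theta ∨ eta = theta
theta ∧ eta = eta
theta ∧ omega = omega
eta ∨ omega = omega
omega ∨ omega = omega
eta ∧ omega = eta

eta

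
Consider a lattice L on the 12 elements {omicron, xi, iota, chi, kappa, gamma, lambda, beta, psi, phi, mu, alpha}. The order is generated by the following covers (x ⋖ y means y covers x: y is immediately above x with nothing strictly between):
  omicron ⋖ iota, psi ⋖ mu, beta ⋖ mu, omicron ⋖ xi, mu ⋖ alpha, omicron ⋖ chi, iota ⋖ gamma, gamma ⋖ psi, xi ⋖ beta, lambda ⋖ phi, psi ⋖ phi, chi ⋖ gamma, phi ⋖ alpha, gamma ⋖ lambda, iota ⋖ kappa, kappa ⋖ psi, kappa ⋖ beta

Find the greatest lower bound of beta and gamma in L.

iota

Common lower bounds of {beta, gamma}: iota, omicron.
The greatest among these is iota.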